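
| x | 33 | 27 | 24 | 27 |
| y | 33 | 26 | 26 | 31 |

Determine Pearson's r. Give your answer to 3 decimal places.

0.819

n = 4, Σx = 111, Σy = 116, Σx² = 3123, Σy² = 3402, Σxy = 3252
nΣxy − ΣxΣy = 13008 − 12876 = 132
nΣx² − (Σx)² = 12492 − 12321 = 171; nΣy² − (Σy)² = 13608 − 13456 = 152
r = 132 / √(171 × 152) = 132 / 161.2203 ≈ 0.819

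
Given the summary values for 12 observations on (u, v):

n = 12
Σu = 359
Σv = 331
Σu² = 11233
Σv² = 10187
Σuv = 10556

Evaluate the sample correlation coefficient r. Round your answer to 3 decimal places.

r = (nΣuv − ΣuΣv) / √[(nΣu² − (Σu)²)(nΣv² − (Σv)²)]
Numerator: 12×10556 − 359×331 = 7843
Denominator: √[(134796 − 128881)(122244 − 109561)] = √[5915 × 12683] = 8661.4055
r = 7843 / 8661.4055 ≈ 0.906

0.906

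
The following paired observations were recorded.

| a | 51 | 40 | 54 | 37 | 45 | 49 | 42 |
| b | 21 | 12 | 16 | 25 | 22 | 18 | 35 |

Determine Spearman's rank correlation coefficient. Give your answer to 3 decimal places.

Rank a: 6, 2, 7, 1, 4, 5, 3
Rank b: 4, 1, 2, 6, 5, 3, 7
d = rank(a) − rank(b): 2, 1, 5, -5, -1, 2, -4; Σd² = 76
ρ = 1 − 6Σd² / [n(n²−1)] = 1 − 6×76 / (7×48) = 1 − 456/336 ≈ -0.357

-0.357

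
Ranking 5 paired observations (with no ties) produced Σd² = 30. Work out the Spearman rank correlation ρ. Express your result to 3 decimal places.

-0.500

ρ = 1 − 6Σd² / [n(n²−1)] = 1 − 6×30 / (5×24)
  = 1 − 180/120 = 1 − 1.5000 ≈ -0.500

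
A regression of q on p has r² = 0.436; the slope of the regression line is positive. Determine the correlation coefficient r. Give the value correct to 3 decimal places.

|r| = √0.436 = 0.660
The association is positive, so r = 0.660.

0.660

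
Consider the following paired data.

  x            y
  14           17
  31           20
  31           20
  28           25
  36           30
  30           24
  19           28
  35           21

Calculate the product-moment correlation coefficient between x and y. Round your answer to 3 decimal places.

n = 8, Σx = 224, Σy = 185, Σx² = 6684, Σy² = 4415, Σxy = 5245
nΣxy − ΣxΣy = 41960 − 41440 = 520
nΣx² − (Σx)² = 53472 − 50176 = 3296; nΣy² − (Σy)² = 35320 − 34225 = 1095
r = 520 / √(3296 × 1095) = 520 / 1899.7684 ≈ 0.274

0.274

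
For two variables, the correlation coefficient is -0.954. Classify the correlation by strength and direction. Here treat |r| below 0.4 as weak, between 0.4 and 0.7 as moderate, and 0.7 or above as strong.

r = -0.954 < 0 so the relationship is negative.
|r| = 0.954, which falls in the strong range.

strong negative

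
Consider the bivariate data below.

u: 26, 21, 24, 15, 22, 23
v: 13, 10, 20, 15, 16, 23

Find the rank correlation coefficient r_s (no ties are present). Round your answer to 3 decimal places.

0.257

Rank u: 6, 2, 5, 1, 3, 4
Rank v: 2, 1, 5, 3, 4, 6
d = rank(u) − rank(v): 4, 1, 0, -2, -1, -2; Σd² = 26
ρ = 1 − 6Σd² / [n(n²−1)] = 1 − 6×26 / (6×35) = 1 − 156/210 ≈ 0.257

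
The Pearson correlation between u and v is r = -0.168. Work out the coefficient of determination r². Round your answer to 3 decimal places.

0.028

r² = (-0.168)² = 0.028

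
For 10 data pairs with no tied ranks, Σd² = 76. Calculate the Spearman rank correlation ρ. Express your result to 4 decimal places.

ρ = 1 − 6Σd² / [n(n²−1)] = 1 − 6×76 / (10×99)
  = 1 − 456/990 = 1 − 0.46061 ≈ 0.5394

0.5394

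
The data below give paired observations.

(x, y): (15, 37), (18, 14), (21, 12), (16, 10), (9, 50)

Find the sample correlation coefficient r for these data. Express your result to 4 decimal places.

n = 5, Σx = 79, Σy = 123, Σx² = 1327, Σy² = 4309, Σxy = 1669
nΣxy − ΣxΣy = 8345 − 9717 = -1372
nΣx² − (Σx)² = 6635 − 6241 = 394; nΣy² − (Σy)² = 21545 − 15129 = 6416
r = -1372 / √(394 × 6416) = -1372 / 1589.9384 ≈ -0.8629

-0.8629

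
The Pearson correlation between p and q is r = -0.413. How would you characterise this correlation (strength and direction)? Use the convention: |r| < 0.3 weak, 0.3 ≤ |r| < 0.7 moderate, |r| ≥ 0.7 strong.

moderate negative

r = -0.413 < 0 so the relationship is negative.
|r| = 0.413, which falls in the moderate range.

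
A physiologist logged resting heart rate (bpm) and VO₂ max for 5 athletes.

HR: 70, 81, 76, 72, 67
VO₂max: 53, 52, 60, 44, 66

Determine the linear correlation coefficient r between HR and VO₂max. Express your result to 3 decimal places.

-0.318

n = 5, Σx = 366, Σy = 275, Σx² = 26910, Σy² = 15405, Σxy = 20072
nΣxy − ΣxΣy = 100360 − 100650 = -290
nΣx² − (Σx)² = 134550 − 133956 = 594; nΣy² − (Σy)² = 77025 − 75625 = 1400
r = -290 / √(594 × 1400) = -290 / 911.9210 ≈ -0.318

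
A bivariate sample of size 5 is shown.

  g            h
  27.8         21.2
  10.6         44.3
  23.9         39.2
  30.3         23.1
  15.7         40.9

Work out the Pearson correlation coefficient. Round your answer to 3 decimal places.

-0.886

n = 5, Σg = 108.3, Σh = 168.7, Σg² = 2620.99, Σh² = 6154.99, Σgh = 3337.88
nΣgh − ΣgΣh = 16689.4 − 18270.21 = -1580.81
nΣg² − (Σg)² = 13104.95 − 11728.89 = 1376.06; nΣh² − (Σh)² = 30774.95 − 28459.69 = 2315.26
r = -1580.81 / √(1376.06 × 2315.26) = -1580.81 / 1784.9192 ≈ -0.886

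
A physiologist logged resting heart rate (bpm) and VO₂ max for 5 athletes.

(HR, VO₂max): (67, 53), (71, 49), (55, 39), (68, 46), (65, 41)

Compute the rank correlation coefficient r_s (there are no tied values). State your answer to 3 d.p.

0.700

Rank HR: 3, 5, 1, 4, 2
Rank VO₂max: 5, 4, 1, 3, 2
d = rank(HR) − rank(VO₂max): -2, 1, 0, 1, 0; Σd² = 6
ρ = 1 − 6Σd² / [n(n²−1)] = 1 − 6×6 / (5×24) = 1 − 36/120 ≈ 0.700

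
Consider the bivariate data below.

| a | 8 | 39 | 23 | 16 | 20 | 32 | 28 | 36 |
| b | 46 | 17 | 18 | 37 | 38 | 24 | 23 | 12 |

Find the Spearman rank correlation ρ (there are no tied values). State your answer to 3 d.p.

Rank a: 1, 8, 4, 2, 3, 6, 5, 7
Rank b: 8, 2, 3, 6, 7, 5, 4, 1
d = rank(a) − rank(b): -7, 6, 1, -4, -4, 1, 1, 6; Σd² = 156
ρ = 1 − 6Σd² / [n(n²−1)] = 1 − 6×156 / (8×63) = 1 − 936/504 ≈ -0.857

-0.857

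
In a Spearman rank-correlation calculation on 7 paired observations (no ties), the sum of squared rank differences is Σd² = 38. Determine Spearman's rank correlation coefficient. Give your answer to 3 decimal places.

0.321

ρ = 1 − 6Σd² / [n(n²−1)] = 1 − 6×38 / (7×48)
  = 1 − 228/336 = 1 − 0.6786 ≈ 0.321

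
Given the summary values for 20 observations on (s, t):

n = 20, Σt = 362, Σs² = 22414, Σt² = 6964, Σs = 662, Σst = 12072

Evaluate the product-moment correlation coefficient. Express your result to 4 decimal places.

0.1975

r = (nΣst − ΣsΣt) / √[(nΣs² − (Σs)²)(nΣt² − (Σt)²)]
Numerator: 20×12072 − 662×362 = 1796
Denominator: √[(448280 − 438244)(139280 − 131044)] = √[10036 × 8236] = 9091.5618
r = 1796 / 9091.5618 ≈ 0.1975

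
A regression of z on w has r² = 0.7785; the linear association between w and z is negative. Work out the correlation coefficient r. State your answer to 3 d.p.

-0.882

|r| = √0.7785 = 0.882
The association is negative, so r = −0.882.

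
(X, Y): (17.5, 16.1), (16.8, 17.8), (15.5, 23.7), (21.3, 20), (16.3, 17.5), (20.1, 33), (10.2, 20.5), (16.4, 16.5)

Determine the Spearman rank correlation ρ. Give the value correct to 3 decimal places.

-0.071

Rank X: 6, 5, 2, 8, 3, 7, 1, 4
Rank Y: 1, 4, 7, 5, 3, 8, 6, 2
d = rank(X) − rank(Y): 5, 1, -5, 3, 0, -1, -5, 2; Σd² = 90
ρ = 1 − 6Σd² / [n(n²−1)] = 1 − 6×90 / (8×63) = 1 − 540/504 ≈ -0.071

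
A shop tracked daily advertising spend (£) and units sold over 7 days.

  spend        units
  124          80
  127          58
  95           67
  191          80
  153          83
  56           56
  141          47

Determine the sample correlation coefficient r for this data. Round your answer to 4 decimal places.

0.4708

n = 7, Σx = 887, Σy = 471, Σx² = 123437, Σy² = 32887, Σxy = 61393
nΣxy − ΣxΣy = 429751 − 417777 = 11974
nΣx² − (Σx)² = 864059 − 786769 = 77290; nΣy² − (Σy)² = 230209 − 221841 = 8368
r = 11974 / √(77290 × 8368) = 11974 / 25431.5300 ≈ 0.4708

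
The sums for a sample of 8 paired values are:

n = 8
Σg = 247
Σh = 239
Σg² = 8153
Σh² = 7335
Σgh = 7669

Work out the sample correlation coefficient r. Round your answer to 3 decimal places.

0.905

r = (nΣgh − ΣgΣh) / √[(nΣg² − (Σg)²)(nΣh² − (Σh)²)]
Numerator: 8×7669 − 247×239 = 2319
Denominator: √[(65224 − 61009)(58680 − 57121)] = √[4215 × 1559] = 2563.4323
r = 2319 / 2563.4323 ≈ 0.905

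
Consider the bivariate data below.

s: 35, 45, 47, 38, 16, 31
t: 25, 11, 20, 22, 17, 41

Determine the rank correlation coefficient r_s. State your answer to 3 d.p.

Rank s: 3, 5, 6, 4, 1, 2
Rank t: 5, 1, 3, 4, 2, 6
d = rank(s) − rank(t): -2, 4, 3, 0, -1, -4; Σd² = 46
ρ = 1 − 6Σd² / [n(n²−1)] = 1 − 6×46 / (6×35) = 1 − 276/210 ≈ -0.314

-0.314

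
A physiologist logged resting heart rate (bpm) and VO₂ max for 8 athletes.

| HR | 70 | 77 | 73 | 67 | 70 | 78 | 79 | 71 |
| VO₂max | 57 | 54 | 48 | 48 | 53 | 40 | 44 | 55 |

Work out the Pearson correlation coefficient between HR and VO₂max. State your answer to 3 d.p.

-0.541

n = 8, Σx = 585, Σy = 399, Σx² = 42913, Σy² = 20143, Σxy = 29079
nΣxy − ΣxΣy = 232632 − 233415 = -783
nΣx² − (Σx)² = 343304 − 342225 = 1079; nΣy² − (Σy)² = 161144 − 159201 = 1943
r = -783 / √(1079 × 1943) = -783 / 1447.9285 ≈ -0.541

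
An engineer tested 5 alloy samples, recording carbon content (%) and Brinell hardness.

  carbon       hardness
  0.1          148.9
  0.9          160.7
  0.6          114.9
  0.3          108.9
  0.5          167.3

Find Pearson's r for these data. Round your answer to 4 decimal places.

0.2607

n = 5, Σx = 2.4, Σy = 700.7, Σx² = 1.52, Σy² = 101046.21, Σxy = 344.78
nΣxy − ΣxΣy = 1723.9 − 1681.68 = 42.22
nΣx² − (Σx)² = 7.6 − 5.76 = 1.84; nΣy² − (Σy)² = 505231.05 − 490980.49 = 14250.56
r = 42.22 / √(1.84 × 14250.56) = 42.22 / 161.9291 ≈ 0.2607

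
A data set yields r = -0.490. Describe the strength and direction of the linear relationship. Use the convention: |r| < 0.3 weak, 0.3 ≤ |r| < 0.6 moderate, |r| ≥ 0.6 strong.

r = -0.490 < 0 so the relationship is negative.
|r| = 0.490, which falls in the moderate range.

moderate negative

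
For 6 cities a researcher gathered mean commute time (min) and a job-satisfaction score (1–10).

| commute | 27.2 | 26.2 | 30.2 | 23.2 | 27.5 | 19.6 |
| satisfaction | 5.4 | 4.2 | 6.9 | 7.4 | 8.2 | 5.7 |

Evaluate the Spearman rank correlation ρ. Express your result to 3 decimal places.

Rank commute: 4, 3, 6, 2, 5, 1
Rank satisfaction: 2, 1, 4, 5, 6, 3
d = rank(commute) − rank(satisfaction): 2, 2, 2, -3, -1, -2; Σd² = 26
ρ = 1 − 6Σd² / [n(n²−1)] = 1 − 6×26 / (6×35) = 1 − 156/210 ≈ 0.257

0.257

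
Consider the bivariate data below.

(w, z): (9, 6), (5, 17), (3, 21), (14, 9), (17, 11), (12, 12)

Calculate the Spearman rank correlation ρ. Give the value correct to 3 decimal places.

-0.600

Rank w: 3, 2, 1, 5, 6, 4
Rank z: 1, 5, 6, 2, 3, 4
d = rank(w) − rank(z): 2, -3, -5, 3, 3, 0; Σd² = 56
ρ = 1 − 6Σd² / [n(n²−1)] = 1 − 6×56 / (6×35) = 1 − 336/210 ≈ -0.600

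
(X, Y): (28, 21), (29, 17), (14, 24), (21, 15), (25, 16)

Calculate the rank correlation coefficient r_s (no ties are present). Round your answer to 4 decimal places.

Rank X: 4, 5, 1, 2, 3
Rank Y: 4, 3, 5, 1, 2
d = rank(X) − rank(Y): 0, 2, -4, 1, 1; Σd² = 22
ρ = 1 − 6Σd² / [n(n²−1)] = 1 − 6×22 / (5×24) = 1 − 132/120 ≈ -0.1000

-0.1000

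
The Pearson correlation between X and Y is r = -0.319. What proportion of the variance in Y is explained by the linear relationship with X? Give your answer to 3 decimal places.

r² = (-0.319)² = 0.102

0.102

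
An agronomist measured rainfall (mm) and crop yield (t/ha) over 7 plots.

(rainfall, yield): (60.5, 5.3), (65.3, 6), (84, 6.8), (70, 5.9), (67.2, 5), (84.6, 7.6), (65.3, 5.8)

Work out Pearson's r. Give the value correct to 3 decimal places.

0.879

n = 7, Σx = 496.9, Σy = 42.4, Σx² = 35817.43, Σy² = 261.54, Σxy = 3054.35
nΣxy − ΣxΣy = 21380.45 − 21068.56 = 311.89
nΣx² − (Σx)² = 250722.01 − 246909.61 = 3812.4; nΣy² − (Σy)² = 1830.78 − 1797.76 = 33.02
r = 311.89 / √(3812.4 × 33.02) = 311.89 / 354.8034 ≈ 0.879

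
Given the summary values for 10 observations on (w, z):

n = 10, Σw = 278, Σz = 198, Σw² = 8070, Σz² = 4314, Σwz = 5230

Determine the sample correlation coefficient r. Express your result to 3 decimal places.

r = (nΣwz − ΣwΣz) / √[(nΣw² − (Σw)²)(nΣz² − (Σz)²)]
Numerator: 10×5230 − 278×198 = -2744
Denominator: √[(80700 − 77284)(43140 − 39204)] = √[3416 × 3936] = 3666.7937
r = -2744 / 3666.7937 ≈ -0.748

-0.748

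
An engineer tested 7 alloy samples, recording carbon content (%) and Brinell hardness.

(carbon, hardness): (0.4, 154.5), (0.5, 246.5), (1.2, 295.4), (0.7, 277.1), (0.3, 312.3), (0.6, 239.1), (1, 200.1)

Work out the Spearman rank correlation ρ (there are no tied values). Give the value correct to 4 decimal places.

0.0000

Rank carbon: 2, 3, 7, 5, 1, 4, 6
Rank hardness: 1, 4, 6, 5, 7, 3, 2
d = rank(carbon) − rank(hardness): 1, -1, 1, 0, -6, 1, 4; Σd² = 56
ρ = 1 − 6Σd² / [n(n²−1)] = 1 − 6×56 / (7×48) = 1 − 336/336 ≈ 0.0000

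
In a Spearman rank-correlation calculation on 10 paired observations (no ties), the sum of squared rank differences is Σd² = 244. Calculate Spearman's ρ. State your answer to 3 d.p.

-0.479

ρ = 1 − 6Σd² / [n(n²−1)] = 1 − 6×244 / (10×99)
  = 1 − 1464/990 = 1 − 1.4788 ≈ -0.479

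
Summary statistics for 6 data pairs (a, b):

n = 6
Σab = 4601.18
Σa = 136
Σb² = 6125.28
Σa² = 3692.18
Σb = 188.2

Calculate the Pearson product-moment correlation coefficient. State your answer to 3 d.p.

r = (nΣab − ΣaΣb) / √[(nΣa² − (Σa)²)(nΣb² − (Σb)²)]
Numerator: 6×4601.18 − 136×188.2 = 2011.88
Denominator: √[(22153.08 − 18496)(36751.68 − 35419.24)] = √[3657.08 × 1332.44] = 2207.4509
r = 2011.88 / 2207.4509 ≈ 0.911

0.911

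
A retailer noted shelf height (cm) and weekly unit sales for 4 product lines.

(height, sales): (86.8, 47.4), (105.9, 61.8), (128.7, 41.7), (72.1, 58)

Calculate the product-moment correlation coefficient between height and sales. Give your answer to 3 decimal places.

n = 4, Σx = 393.5, Σy = 208.9, Σx² = 40511.15, Σy² = 11168.89, Σxy = 20207.53
nΣxy − ΣxΣy = 80830.12 − 82202.15 = -1372.03
nΣx² − (Σx)² = 162044.6 − 154842.25 = 7202.35; nΣy² − (Σy)² = 44675.56 − 43639.21 = 1036.35
r = -1372.03 / √(7202.35 × 1036.35) = -1372.03 / 2732.0607 ≈ -0.502

-0.502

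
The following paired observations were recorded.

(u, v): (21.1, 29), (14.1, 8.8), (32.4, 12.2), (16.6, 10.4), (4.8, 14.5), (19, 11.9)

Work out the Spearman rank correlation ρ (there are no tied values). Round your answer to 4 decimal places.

Rank u: 5, 2, 6, 3, 1, 4
Rank v: 6, 1, 4, 2, 5, 3
d = rank(u) − rank(v): -1, 1, 2, 1, -4, 1; Σd² = 24
ρ = 1 − 6Σd² / [n(n²−1)] = 1 − 6×24 / (6×35) = 1 − 144/210 ≈ 0.3143

0.3143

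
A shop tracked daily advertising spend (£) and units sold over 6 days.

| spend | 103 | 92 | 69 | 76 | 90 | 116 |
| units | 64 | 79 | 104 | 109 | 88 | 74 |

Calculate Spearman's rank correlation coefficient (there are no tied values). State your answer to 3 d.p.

Rank spend: 5, 4, 1, 2, 3, 6
Rank units: 1, 3, 5, 6, 4, 2
d = rank(spend) − rank(units): 4, 1, -4, -4, -1, 4; Σd² = 66
ρ = 1 − 6Σd² / [n(n²−1)] = 1 − 6×66 / (6×35) = 1 − 396/210 ≈ -0.886

-0.886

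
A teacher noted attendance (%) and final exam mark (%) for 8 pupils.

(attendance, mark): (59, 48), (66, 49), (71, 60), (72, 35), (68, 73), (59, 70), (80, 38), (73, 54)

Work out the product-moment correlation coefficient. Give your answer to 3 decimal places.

n = 8, Σx = 548, Σy = 427, Σx² = 37896, Σy² = 24119, Σxy = 28922
nΣxy − ΣxΣy = 231376 − 233996 = -2620
nΣx² − (Σx)² = 303168 − 300304 = 2864; nΣy² − (Σy)² = 192952 − 182329 = 10623
r = -2620 / √(2864 × 10623) = -2620 / 5515.8202 ≈ -0.475

-0.475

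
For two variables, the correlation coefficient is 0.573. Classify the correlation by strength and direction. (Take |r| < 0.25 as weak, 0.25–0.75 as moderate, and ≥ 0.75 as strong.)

r = 0.573 > 0 so the relationship is positive.
|r| = 0.573, which falls in the moderate range.

moderate positive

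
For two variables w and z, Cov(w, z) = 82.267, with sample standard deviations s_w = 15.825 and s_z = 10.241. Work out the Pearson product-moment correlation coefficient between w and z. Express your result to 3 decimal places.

0.508

r = Cov(w,z) / (s_w · s_z) = 82.267 / (15.825 × 10.241)
  = 82.267 / 162.0638 ≈ 0.508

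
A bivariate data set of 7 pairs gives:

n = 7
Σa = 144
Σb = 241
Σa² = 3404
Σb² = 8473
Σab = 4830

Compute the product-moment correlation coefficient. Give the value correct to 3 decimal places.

-0.458

r = (nΣab − ΣaΣb) / √[(nΣa² − (Σa)²)(nΣb² − (Σb)²)]
Numerator: 7×4830 − 144×241 = -894
Denominator: √[(23828 − 20736)(59311 − 58081)] = √[3092 × 1230] = 1950.1692
r = -894 / 1950.1692 ≈ -0.458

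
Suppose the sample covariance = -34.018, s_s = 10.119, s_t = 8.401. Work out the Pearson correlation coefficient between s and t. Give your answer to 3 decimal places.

-0.400

r = Cov(s,t) / (s_s · s_t) = -34.018 / (10.119 × 8.401)
  = -34.018 / 85.0097 ≈ -0.400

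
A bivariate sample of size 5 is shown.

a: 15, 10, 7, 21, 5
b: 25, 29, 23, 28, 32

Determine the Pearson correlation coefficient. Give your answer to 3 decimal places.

-0.168

n = 5, Σa = 58, Σb = 137, Σa² = 840, Σb² = 3803, Σab = 1574
nΣab − ΣaΣb = 7870 − 7946 = -76
nΣa² − (Σa)² = 4200 − 3364 = 836; nΣb² − (Σb)² = 19015 − 18769 = 246
r = -76 / √(836 × 246) = -76 / 453.4931 ≈ -0.168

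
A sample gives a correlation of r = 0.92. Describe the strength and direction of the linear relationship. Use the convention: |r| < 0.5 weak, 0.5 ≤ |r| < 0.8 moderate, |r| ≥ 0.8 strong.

r = 0.92 > 0 so the relationship is positive.
|r| = 0.92, which falls in the strong range.

strong positive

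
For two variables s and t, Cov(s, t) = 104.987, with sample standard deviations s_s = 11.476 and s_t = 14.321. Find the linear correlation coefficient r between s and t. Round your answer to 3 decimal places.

r = Cov(s,t) / (s_s · s_t) = 104.987 / (11.476 × 14.321)
  = 104.987 / 164.3478 ≈ 0.639

0.639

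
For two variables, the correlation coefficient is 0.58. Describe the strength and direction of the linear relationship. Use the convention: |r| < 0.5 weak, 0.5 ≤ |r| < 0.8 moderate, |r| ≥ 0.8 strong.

moderate positive

r = 0.58 > 0 so the relationship is positive.
|r| = 0.58, which falls in the moderate range.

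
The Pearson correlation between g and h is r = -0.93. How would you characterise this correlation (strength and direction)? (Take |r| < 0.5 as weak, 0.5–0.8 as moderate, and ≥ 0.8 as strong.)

r = -0.93 < 0 so the relationship is negative.
|r| = 0.93, which falls in the strong range.

strong negative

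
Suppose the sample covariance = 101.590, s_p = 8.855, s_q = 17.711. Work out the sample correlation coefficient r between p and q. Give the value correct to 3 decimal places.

0.648

r = Cov(p,q) / (s_p · s_q) = 101.590 / (8.855 × 17.711)
  = 101.590 / 156.8309 ≈ 0.648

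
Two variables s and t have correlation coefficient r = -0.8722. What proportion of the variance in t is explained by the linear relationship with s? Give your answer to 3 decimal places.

0.761

r² = (-0.8722)² = 0.761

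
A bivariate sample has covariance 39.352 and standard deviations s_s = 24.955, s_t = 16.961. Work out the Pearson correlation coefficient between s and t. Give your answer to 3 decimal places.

r = Cov(s,t) / (s_s · s_t) = 39.352 / (24.955 × 16.961)
  = 39.352 / 423.2618 ≈ 0.093

0.093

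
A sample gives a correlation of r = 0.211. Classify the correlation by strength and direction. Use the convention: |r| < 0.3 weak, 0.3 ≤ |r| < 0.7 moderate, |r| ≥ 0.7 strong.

r = 0.211 > 0 so the relationship is positive.
|r| = 0.211, which falls in the weak range.

weak positive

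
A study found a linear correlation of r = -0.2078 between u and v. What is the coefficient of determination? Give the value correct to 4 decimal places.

r² = (-0.2078)² = 0.0432

0.0432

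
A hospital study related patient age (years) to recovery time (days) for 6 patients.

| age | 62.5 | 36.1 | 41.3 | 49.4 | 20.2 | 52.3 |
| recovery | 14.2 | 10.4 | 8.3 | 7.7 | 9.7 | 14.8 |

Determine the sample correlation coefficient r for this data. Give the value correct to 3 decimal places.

n = 6, Σx = 261.8, Σy = 65.1, Σx² = 12498.84, Σy² = 751.11, Σxy = 2956.09
nΣxy − ΣxΣy = 17736.54 − 17043.18 = 693.36
nΣx² − (Σx)² = 74993.04 − 68539.24 = 6453.8; nΣy² − (Σy)² = 4506.66 − 4238.01 = 268.65
r = 693.36 / √(6453.8 × 268.65) = 693.36 / 1316.7435 ≈ 0.527

0.527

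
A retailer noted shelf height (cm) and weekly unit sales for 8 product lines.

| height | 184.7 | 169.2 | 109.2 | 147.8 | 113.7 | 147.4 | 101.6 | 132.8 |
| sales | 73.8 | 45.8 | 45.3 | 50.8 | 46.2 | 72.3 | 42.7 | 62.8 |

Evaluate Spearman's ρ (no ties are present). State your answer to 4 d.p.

Rank height: 8, 7, 2, 6, 3, 5, 1, 4
Rank sales: 8, 3, 2, 5, 4, 7, 1, 6
d = rank(height) − rank(sales): 0, 4, 0, 1, -1, -2, 0, -2; Σd² = 26
ρ = 1 − 6Σd² / [n(n²−1)] = 1 − 6×26 / (8×63) = 1 − 156/504 ≈ 0.6905

0.6905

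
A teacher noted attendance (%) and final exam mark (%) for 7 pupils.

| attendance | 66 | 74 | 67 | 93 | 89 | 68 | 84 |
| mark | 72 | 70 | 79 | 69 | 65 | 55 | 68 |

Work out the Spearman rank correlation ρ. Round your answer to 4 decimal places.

-0.5000

Rank attendance: 1, 4, 2, 7, 6, 3, 5
Rank mark: 6, 5, 7, 4, 2, 1, 3
d = rank(attendance) − rank(mark): -5, -1, -5, 3, 4, 2, 2; Σd² = 84
ρ = 1 − 6Σd² / [n(n²−1)] = 1 − 6×84 / (7×48) = 1 − 504/336 ≈ -0.5000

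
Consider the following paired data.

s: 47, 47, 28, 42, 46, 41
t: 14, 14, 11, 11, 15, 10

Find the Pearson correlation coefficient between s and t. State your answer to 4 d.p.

n = 6, Σs = 251, Σt = 75, Σs² = 10763, Σt² = 959, Σst = 3186
nΣst − ΣsΣt = 19116 − 18825 = 291
nΣs² − (Σs)² = 64578 − 63001 = 1577; nΣt² − (Σt)² = 5754 − 5625 = 129
r = 291 / √(1577 × 129) = 291 / 451.0355 ≈ 0.6452

0.6452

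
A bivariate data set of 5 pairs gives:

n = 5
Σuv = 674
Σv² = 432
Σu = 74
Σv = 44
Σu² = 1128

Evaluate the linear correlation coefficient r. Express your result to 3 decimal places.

r = (nΣuv − ΣuΣv) / √[(nΣu² − (Σu)²)(nΣv² − (Σv)²)]
Numerator: 5×674 − 74×44 = 114
Denominator: √[(5640 − 5476)(2160 − 1936)] = √[164 × 224] = 191.6664
r = 114 / 191.6664 ≈ 0.595

0.595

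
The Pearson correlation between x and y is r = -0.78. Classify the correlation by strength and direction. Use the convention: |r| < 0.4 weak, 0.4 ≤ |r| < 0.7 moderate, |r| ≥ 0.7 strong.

strong negative

r = -0.78 < 0 so the relationship is negative.
|r| = 0.78, which falls in the strong range.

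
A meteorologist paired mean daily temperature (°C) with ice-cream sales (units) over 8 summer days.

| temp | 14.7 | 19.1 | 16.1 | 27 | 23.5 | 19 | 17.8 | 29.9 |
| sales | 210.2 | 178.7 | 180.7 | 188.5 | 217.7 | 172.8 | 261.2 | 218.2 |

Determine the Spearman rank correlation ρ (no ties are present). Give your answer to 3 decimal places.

Rank temp: 1, 5, 2, 7, 6, 4, 3, 8
Rank sales: 5, 2, 3, 4, 6, 1, 8, 7
d = rank(temp) − rank(sales): -4, 3, -1, 3, 0, 3, -5, 1; Σd² = 70
ρ = 1 − 6Σd² / [n(n²−1)] = 1 − 6×70 / (8×63) = 1 − 420/504 ≈ 0.167

0.167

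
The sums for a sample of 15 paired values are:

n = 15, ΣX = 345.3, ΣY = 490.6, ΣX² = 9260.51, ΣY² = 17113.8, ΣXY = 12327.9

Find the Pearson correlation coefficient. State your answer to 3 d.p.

r = (nΣXY − ΣXΣY) / √[(nΣX² − (ΣX)²)(nΣY² − (ΣY)²)]
Numerator: 15×12327.9 − 345.3×490.6 = 15514.32
Denominator: √[(138907.65 − 119232.09)(256707 − 240688.36)] = √[19675.56 × 16018.64] = 17753.1888
r = 15514.32 / 17753.1888 ≈ 0.874

0.874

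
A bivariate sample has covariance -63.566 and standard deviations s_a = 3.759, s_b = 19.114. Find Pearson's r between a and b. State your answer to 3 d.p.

-0.885

r = Cov(a,b) / (s_a · s_b) = -63.566 / (3.759 × 19.114)
  = -63.566 / 71.8495 ≈ -0.885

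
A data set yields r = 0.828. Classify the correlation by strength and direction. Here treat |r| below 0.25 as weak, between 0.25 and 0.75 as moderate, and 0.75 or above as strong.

strong positive

r = 0.828 > 0 so the relationship is positive.
|r| = 0.828, which falls in the strong range.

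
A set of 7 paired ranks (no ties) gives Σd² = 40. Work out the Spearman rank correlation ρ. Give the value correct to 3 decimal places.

0.286

ρ = 1 − 6Σd² / [n(n²−1)] = 1 − 6×40 / (7×48)
  = 1 − 240/336 = 1 − 0.7143 ≈ 0.286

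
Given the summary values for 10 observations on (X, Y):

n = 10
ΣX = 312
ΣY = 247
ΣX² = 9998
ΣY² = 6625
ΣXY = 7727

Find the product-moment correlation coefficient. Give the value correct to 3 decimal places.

r = (nΣXY − ΣXΣY) / √[(nΣX² − (ΣX)²)(nΣY² − (ΣY)²)]
Numerator: 10×7727 − 312×247 = 206
Denominator: √[(99980 − 97344)(66250 − 61009)] = √[2636 × 5241] = 3716.8906
r = 206 / 3716.8906 ≈ 0.055

0.055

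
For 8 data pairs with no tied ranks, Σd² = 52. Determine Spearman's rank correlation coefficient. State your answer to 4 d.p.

ρ = 1 − 6Σd² / [n(n²−1)] = 1 − 6×52 / (8×63)
  = 1 − 312/504 = 1 − 0.61905 ≈ 0.3810

0.3810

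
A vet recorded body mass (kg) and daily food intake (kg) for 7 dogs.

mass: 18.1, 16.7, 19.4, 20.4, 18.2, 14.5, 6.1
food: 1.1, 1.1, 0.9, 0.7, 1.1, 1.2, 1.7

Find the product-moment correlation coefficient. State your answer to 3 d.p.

n = 7, Σx = 113.4, Σy = 7.8, Σx² = 1977.72, Σy² = 9.26, Σxy = 117.81
nΣxy − ΣxΣy = 824.67 − 884.52 = -59.85
nΣx² − (Σx)² = 13844.04 − 12859.56 = 984.48; nΣy² − (Σy)² = 64.82 − 60.84 = 3.98
r = -59.85 / √(984.48 × 3.98) = -59.85 / 62.5958 ≈ -0.956

-0.956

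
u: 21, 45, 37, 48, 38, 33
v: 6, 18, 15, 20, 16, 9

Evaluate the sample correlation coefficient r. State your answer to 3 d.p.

0.959

n = 6, Σu = 222, Σv = 84, Σu² = 8672, Σv² = 1322, Σuv = 3356
nΣuv − ΣuΣv = 20136 − 18648 = 1488
nΣu² − (Σu)² = 52032 − 49284 = 2748; nΣv² − (Σv)² = 7932 − 7056 = 876
r = 1488 / √(2748 × 876) = 1488 / 1551.5309 ≈ 0.959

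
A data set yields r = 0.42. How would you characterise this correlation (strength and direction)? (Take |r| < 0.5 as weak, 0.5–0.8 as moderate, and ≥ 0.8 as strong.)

r = 0.42 > 0 so the relationship is positive.
|r| = 0.42, which falls in the weak range.

weak positive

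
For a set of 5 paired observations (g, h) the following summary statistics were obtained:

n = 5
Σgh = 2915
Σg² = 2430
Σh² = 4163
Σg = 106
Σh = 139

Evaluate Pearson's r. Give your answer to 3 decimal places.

-0.136

r = (nΣgh − ΣgΣh) / √[(nΣg² − (Σg)²)(nΣh² − (Σh)²)]
Numerator: 5×2915 − 106×139 = -159
Denominator: √[(12150 − 11236)(20815 − 19321)] = √[914 × 1494] = 1168.5530
r = -159 / 1168.5530 ≈ -0.136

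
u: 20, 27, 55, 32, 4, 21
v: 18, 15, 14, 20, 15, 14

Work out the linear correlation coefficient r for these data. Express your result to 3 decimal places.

n = 6, Σu = 159, Σv = 96, Σu² = 5635, Σv² = 1566, Σuv = 2529
nΣuv − ΣuΣv = 15174 − 15264 = -90
nΣu² − (Σu)² = 33810 − 25281 = 8529; nΣv² − (Σv)² = 9396 − 9216 = 180
r = -90 / √(8529 × 180) = -90 / 1239.0400 ≈ -0.073

-0.073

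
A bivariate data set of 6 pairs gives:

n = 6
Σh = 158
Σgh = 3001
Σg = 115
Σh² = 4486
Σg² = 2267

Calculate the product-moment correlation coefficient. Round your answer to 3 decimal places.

-0.191

r = (nΣgh − ΣgΣh) / √[(nΣg² − (Σg)²)(nΣh² − (Σh)²)]
Numerator: 6×3001 − 115×158 = -164
Denominator: √[(13602 − 13225)(26916 − 24964)] = √[377 × 1952] = 857.8485
r = -164 / 857.8485 ≈ -0.191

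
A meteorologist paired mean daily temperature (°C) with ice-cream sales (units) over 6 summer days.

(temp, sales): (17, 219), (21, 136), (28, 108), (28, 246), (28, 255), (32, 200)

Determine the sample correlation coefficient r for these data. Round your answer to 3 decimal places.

n = 6, Σx = 154, Σy = 1164, Σx² = 4106, Σy² = 243662, Σxy = 30031
nΣxy − ΣxΣy = 180186 − 179256 = 930
nΣx² − (Σx)² = 24636 − 23716 = 920; nΣy² − (Σy)² = 1461972 − 1354896 = 107076
r = 930 / √(920 × 107076) = 930 / 9925.2164 ≈ 0.094

0.094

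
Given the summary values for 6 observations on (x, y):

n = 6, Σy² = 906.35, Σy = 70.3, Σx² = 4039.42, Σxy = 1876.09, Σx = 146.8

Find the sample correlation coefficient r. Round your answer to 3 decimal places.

0.811

r = (nΣxy − ΣxΣy) / √[(nΣx² − (Σx)²)(nΣy² − (Σy)²)]
Numerator: 6×1876.09 − 146.8×70.3 = 936.5
Denominator: √[(24236.52 − 21550.24)(5438.1 − 4942.09)] = √[2686.28 × 496.01] = 1154.3057
r = 936.5 / 1154.3057 ≈ 0.811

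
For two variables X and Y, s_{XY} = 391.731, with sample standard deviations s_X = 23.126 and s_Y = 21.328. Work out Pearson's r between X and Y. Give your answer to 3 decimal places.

0.794

r = Cov(X,Y) / (s_X · s_Y) = 391.731 / (23.126 × 21.328)
  = 391.731 / 493.2313 ≈ 0.794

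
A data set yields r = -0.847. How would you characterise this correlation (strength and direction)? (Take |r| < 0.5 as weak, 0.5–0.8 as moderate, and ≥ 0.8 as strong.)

r = -0.847 < 0 so the relationship is negative.
|r| = 0.847, which falls in the strong range.

strong negative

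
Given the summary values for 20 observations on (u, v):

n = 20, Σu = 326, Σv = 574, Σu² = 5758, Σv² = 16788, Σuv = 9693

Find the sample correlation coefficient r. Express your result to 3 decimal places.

r = (nΣuv − ΣuΣv) / √[(nΣu² − (Σu)²)(nΣv² − (Σv)²)]
Numerator: 20×9693 − 326×574 = 6736
Denominator: √[(115160 − 106276)(335760 − 329476)] = √[8884 × 6284] = 7471.7505
r = 6736 / 7471.7505 ≈ 0.902

0.902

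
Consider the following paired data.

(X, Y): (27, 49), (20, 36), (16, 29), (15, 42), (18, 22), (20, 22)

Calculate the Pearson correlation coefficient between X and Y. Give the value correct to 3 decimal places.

n = 6, ΣX = 116, ΣY = 200, ΣX² = 2334, ΣY² = 7270, ΣXY = 3973
nΣXY − ΣXΣY = 23838 − 23200 = 638
nΣX² − (ΣX)² = 14004 − 13456 = 548; nΣY² − (ΣY)² = 43620 − 40000 = 3620
r = 638 / √(548 × 3620) = 638 / 1408.4602 ≈ 0.453

0.453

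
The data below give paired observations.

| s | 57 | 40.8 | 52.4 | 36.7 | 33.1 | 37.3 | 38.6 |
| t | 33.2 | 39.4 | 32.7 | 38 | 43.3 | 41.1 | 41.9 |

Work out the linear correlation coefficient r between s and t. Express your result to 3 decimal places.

-0.921

n = 7, Σs = 295.9, Σt = 269.6, Σs² = 12983.15, Σt² = 10487.6, Σst = 11191.6
nΣst − ΣsΣt = 78341.2 − 79774.64 = -1433.44
nΣs² − (Σs)² = 90882.05 − 87556.81 = 3325.24; nΣt² − (Σt)² = 73413.2 − 72684.16 = 729.04
r = -1433.44 / √(3325.24 × 729.04) = -1433.44 / 1556.9949 ≈ -0.921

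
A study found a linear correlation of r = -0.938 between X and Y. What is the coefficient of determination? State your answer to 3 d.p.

r² = (-0.938)² = 0.880

0.880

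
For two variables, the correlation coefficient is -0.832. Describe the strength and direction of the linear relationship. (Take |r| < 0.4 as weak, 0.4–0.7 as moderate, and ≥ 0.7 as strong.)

r = -0.832 < 0 so the relationship is negative.
|r| = 0.832, which falls in the strong range.

strong negative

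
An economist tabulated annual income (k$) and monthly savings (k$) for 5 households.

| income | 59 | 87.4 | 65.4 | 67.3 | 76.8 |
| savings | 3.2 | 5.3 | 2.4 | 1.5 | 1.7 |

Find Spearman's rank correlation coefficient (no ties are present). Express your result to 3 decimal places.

Rank income: 1, 5, 2, 3, 4
Rank savings: 4, 5, 3, 1, 2
d = rank(income) − rank(savings): -3, 0, -1, 2, 2; Σd² = 18
ρ = 1 − 6Σd² / [n(n²−1)] = 1 − 6×18 / (5×24) = 1 − 108/120 ≈ 0.100

0.100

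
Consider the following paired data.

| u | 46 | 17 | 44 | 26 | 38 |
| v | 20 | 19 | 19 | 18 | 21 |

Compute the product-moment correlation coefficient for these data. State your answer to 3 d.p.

n = 5, Σu = 171, Σv = 97, Σu² = 6461, Σv² = 1887, Σuv = 3345
nΣuv − ΣuΣv = 16725 − 16587 = 138
nΣu² − (Σu)² = 32305 − 29241 = 3064; nΣv² − (Σv)² = 9435 − 9409 = 26
r = 138 / √(3064 × 26) = 138 / 282.2481 ≈ 0.489

0.489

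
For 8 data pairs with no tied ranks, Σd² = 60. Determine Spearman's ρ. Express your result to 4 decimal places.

0.2857

ρ = 1 − 6Σd² / [n(n²−1)] = 1 − 6×60 / (8×63)
  = 1 − 360/504 = 1 − 0.71429 ≈ 0.2857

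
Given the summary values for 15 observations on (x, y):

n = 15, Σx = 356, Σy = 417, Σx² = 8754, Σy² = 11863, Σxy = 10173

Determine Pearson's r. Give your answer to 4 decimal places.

0.9619

r = (nΣxy − ΣxΣy) / √[(nΣx² − (Σx)²)(nΣy² − (Σy)²)]
Numerator: 15×10173 − 356×417 = 4143
Denominator: √[(131310 − 126736)(177945 − 173889)] = √[4574 × 4056] = 4307.2200
r = 4143 / 4307.2200 ≈ 0.9619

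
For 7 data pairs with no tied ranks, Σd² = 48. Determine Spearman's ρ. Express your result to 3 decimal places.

ρ = 1 − 6Σd² / [n(n²−1)] = 1 − 6×48 / (7×48)
  = 1 − 288/336 = 1 − 0.8571 ≈ 0.143

0.143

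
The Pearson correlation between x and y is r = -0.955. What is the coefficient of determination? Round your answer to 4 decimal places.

r² = (-0.955)² = 0.9120

0.9120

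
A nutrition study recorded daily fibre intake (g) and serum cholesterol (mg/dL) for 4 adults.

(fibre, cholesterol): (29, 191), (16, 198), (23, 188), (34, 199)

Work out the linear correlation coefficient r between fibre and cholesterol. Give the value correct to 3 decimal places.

n = 4, Σx = 102, Σy = 776, Σx² = 2782, Σy² = 150630, Σxy = 19797
nΣxy − ΣxΣy = 79188 − 79152 = 36
nΣx² − (Σx)² = 11128 − 10404 = 724; nΣy² − (Σy)² = 602520 − 602176 = 344
r = 36 / √(724 × 344) = 36 / 499.0551 ≈ 0.072

0.072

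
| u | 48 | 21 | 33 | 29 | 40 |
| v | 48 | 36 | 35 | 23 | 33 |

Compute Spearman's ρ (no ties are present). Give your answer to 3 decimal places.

Rank u: 5, 1, 3, 2, 4
Rank v: 5, 4, 3, 1, 2
d = rank(u) − rank(v): 0, -3, 0, 1, 2; Σd² = 14
ρ = 1 − 6Σd² / [n(n²−1)] = 1 − 6×14 / (5×24) = 1 − 84/120 ≈ 0.300

0.300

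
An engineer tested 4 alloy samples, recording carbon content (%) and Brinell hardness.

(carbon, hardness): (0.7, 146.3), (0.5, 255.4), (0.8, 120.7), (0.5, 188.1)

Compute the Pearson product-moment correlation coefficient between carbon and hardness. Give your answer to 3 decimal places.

n = 4, Σx = 2.5, Σy = 710.5, Σx² = 1.63, Σy² = 136582.95, Σxy = 420.72
nΣxy − ΣxΣy = 1682.88 − 1776.25 = -93.37
nΣx² − (Σx)² = 6.52 − 6.25 = 0.27; nΣy² − (Σy)² = 546331.8 − 504810.25 = 41521.55
r = -93.37 / √(0.27 × 41521.55) = -93.37 / 105.8812 ≈ -0.882

-0.882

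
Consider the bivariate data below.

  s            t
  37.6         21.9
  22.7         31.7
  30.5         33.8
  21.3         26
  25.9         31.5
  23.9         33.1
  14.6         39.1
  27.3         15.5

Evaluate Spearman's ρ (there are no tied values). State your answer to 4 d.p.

-0.4286

Rank s: 8, 3, 7, 2, 5, 4, 1, 6
Rank t: 2, 5, 7, 3, 4, 6, 8, 1
d = rank(s) − rank(t): 6, -2, 0, -1, 1, -2, -7, 5; Σd² = 120
ρ = 1 − 6Σd² / [n(n²−1)] = 1 − 6×120 / (8×63) = 1 − 720/504 ≈ -0.4286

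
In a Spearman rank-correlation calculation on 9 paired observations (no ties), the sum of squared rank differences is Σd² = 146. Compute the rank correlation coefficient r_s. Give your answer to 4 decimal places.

ρ = 1 − 6Σd² / [n(n²−1)] = 1 − 6×146 / (9×80)
  = 1 − 876/720 = 1 − 1.21667 ≈ -0.2167

-0.2167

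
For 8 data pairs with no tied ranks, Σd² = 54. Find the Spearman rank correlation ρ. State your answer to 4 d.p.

ρ = 1 − 6Σd² / [n(n²−1)] = 1 − 6×54 / (8×63)
  = 1 − 324/504 = 1 − 0.64286 ≈ 0.3571

0.3571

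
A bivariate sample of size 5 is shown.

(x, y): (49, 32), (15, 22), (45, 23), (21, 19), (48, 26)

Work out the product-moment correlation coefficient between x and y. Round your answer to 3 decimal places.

0.738

n = 5, Σx = 178, Σy = 122, Σx² = 7396, Σy² = 3074, Σxy = 4580
nΣxy − ΣxΣy = 22900 − 21716 = 1184
nΣx² − (Σx)² = 36980 − 31684 = 5296; nΣy² − (Σy)² = 15370 − 14884 = 486
r = 1184 / √(5296 × 486) = 1184 / 1604.3242 ≈ 0.738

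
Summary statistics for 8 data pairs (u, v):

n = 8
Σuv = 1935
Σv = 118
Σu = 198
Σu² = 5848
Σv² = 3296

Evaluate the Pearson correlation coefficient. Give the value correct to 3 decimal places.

-0.812

r = (nΣuv − ΣuΣv) / √[(nΣu² − (Σu)²)(nΣv² − (Σv)²)]
Numerator: 8×1935 − 198×118 = -7884
Denominator: √[(46784 − 39204)(26368 − 13924)] = √[7580 × 12444] = 9712.1326
r = -7884 / 9712.1326 ≈ -0.812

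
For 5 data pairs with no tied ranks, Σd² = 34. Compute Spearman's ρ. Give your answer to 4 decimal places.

-0.7000

ρ = 1 − 6Σd² / [n(n²−1)] = 1 − 6×34 / (5×24)
  = 1 − 204/120 = 1 − 1.70000 ≈ -0.7000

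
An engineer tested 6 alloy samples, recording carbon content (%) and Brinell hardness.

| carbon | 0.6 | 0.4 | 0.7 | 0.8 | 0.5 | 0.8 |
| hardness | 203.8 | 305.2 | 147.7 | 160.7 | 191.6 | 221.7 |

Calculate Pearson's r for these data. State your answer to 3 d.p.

n = 6, Σx = 3.8, Σy = 1230.7, Σx² = 2.54, Σy² = 268182.71, Σxy = 749.47
nΣxy − ΣxΣy = 4496.82 − 4676.66 = -179.84
nΣx² − (Σx)² = 15.24 − 14.44 = 0.8; nΣy² − (Σy)² = 1609096.26 − 1514622.49 = 94473.77
r = -179.84 / √(0.8 × 94473.77) = -179.84 / 274.9164 ≈ -0.654

-0.654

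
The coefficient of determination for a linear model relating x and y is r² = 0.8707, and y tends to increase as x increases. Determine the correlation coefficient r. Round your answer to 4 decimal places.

|r| = √0.8707 = 0.9331
The association is positive, so r = 0.9331.

0.9331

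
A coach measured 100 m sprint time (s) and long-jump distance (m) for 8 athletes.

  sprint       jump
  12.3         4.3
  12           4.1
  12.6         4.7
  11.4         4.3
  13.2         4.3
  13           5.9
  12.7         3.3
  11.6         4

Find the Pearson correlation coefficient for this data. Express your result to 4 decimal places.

n = 8, Σx = 98.8, Σy = 34.9, Σx² = 1223.1, Σy² = 156.07, Σxy = 432.1
nΣxy − ΣxΣy = 3456.8 − 3448.12 = 8.68
nΣx² − (Σx)² = 9784.8 − 9761.44 = 23.36; nΣy² − (Σy)² = 1248.56 − 1218.01 = 30.55
r = 8.68 / √(23.36 × 30.55) = 8.68 / 26.7142 ≈ 0.3249

0.3249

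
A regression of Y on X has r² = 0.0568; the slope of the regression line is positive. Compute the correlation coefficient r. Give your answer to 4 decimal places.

0.2383

|r| = √0.0568 = 0.2383
The association is positive, so r = 0.2383.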